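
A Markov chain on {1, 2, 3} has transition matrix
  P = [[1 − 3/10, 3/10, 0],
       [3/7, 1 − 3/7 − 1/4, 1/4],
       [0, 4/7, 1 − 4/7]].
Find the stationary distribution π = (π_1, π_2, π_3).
π = (160/321, 112/321, 49/321)

This is a birth-death chain on three states, which satisfies detailed balance: π_1 · P_{12} = π_2 · P_{21} and π_2 · P_{23} = π_3 · P_{32}.
From π_1 · 3/10 = π_2 · 3/7: π_2/π_1 = (3/10)/(3/7) = 7/10.
From π_2 · 1/4 = π_3 · 4/7: π_3/π_2 = (1/4)/(4/7) = 7/16.
Take π_1 proportional to 1; then unnormalized π = (1, 7/10, 49/160). Normalize by dividing by the sum 321/160:
  π = (160/321, 112/321, 49/321).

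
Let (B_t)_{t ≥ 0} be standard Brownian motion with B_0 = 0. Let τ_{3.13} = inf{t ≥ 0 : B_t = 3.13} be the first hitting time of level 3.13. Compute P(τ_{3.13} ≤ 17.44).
P(τ_{3.13} ≤ 17.44) = 2(1 − Φ(3.13/√17.44)) = 2(1 − Φ(0.7495)) ≈ 0.4536

By the reflection principle for standard BM, P(τ_b ≤ t) = 2 · P(B_t ≥ b). Since B_t ~ N(0, t), P(B_t ≥ 3.13) = 1 − Φ(3.13/√t) = 1 − Φ(3.13/√17.44) = 1 − Φ(0.7495) ≈ 0.22678. Doubling: P(τ_{3.13} ≤ 17.44) ≈ 2 · 0.22678 = 0.45356 ≈ 0.4536.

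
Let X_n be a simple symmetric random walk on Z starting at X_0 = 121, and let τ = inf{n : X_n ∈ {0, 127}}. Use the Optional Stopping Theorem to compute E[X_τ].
E[X_τ] = 121

X_n is a martingale and τ is a bounded-mean stopping time (indeed τ is finite a.s. with bounded expectation since the walk is in a bounded region). By the OST, E[X_τ] = E[X_0] = 121. Equivalently: E[X_τ] = 127 · P(hit 127 first) + 0 · P(hit 0 first) = 127 · (121/127) = 121.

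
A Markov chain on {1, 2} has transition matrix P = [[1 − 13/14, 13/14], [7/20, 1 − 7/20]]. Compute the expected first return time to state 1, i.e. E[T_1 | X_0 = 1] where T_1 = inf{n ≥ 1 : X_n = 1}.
E[T_1 | X_0 = 1] = 1/π_1 = 179/49

For an irreducible recurrent Markov chain with stationary distribution π, E[T_i | X_0 = i] = 1/π_i (Kac's formula). Here π_1 = (7/20)/(13/14 + 7/20) = (7/20)/(179/140) = 49/179, so E[T_1 | X_0 = 1] = 1/π_1 = (13/14 + 7/20)/(7/20) = (179/140)/(7/20) = 179/49.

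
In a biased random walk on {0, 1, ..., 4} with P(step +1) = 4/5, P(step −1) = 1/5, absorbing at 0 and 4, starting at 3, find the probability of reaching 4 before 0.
P(hit 4 before 0) = (1 − (1/4)^3) / (1 − (1/4)^4) = 84/85

Let u_k denote P(reach 4 before 0 | start at k). Boundary: u_0 = 0, u_4 = 1. Recurrence: u_k = 4/5·u_{k+1} + 1/5·u_{k-1} for 1 ≤ k ≤ 3. Try u_k = A + B·r^k with r = q/p = (1/5)/(4/5) = 1/4. Substitution satisfies the recurrence; boundary conditions give:
  u_k = (1 − r^k) / (1 − r^N) = (1 − (1/4)^3) / (1 − (1/4)^4) = 84/85.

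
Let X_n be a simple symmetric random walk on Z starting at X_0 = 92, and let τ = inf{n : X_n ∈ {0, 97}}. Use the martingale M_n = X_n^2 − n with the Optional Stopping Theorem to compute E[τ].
E[τ] = 460

M_n = X_n^2 − n is a martingale (since E[X_{n+1}^2 | F_n] = X_n^2 + 1). By OST (τ has finite mean in a bounded region), E[M_τ] = E[M_0] = X_0^2 − 0 = 92^2 = 8464. Also E[M_τ] = E[X_τ^2] − E[τ]. The walk exits at 0 or 97, with P(hit 97 first) = 92/97, so E[X_τ^2] = 97^2 · 92/97 + 0 = 8924. Thus E[τ] = E[X_τ^2] − E[M_τ] = 8924 − 8464 = 460 = 92(97 − 92) = 460.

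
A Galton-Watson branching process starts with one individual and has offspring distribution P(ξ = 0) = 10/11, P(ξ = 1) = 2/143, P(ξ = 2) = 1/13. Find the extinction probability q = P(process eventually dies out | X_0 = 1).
q = 1

Mean offspring μ = 0·10/11 + 1·2/143 + 2·1/13 = 24/143 ≤ 1. For μ ≤ 1 with offspring not concentrated at 1, the Galton-Watson process goes extinct almost surely, so q = 1.
(Algebraic check: The pgf is f(s) = 10/11 + 2/143·s + 1/13·s². The extinction probability q is the smallest fixed point of f in [0, 1]. Setting s = f(s):
  1/13·s² + (2/143 − 1)·s + 10/11 = 0
  1/13·s² − (10/11 + 1/13)·s + 10/11 = 0
which factors as (s − 1)·(1/13·s − 10/11) = 0, giving roots s = 1 and s = (10/11)/(1/13) = 130/11. Since 130/11 ≥ 1, the smallest root in [0, 1] is s = 1.)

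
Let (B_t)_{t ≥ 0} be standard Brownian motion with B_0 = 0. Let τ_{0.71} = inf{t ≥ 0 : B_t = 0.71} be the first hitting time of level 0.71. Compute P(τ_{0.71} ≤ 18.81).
P(τ_{0.71} ≤ 18.81) = 2(1 − Φ(0.71/√18.81)) = 2(1 − Φ(0.1637)) ≈ 0.8700

By the reflection principle for standard BM, P(τ_b ≤ t) = 2 · P(B_t ≥ b). Since B_t ~ N(0, t), P(B_t ≥ 0.71) = 1 − Φ(0.71/√t) = 1 − Φ(0.71/√18.81) = 1 − Φ(0.1637) ≈ 0.43498. Doubling: P(τ_{0.71} ≤ 18.81) ≈ 2 · 0.43498 = 0.86996 ≈ 0.8700.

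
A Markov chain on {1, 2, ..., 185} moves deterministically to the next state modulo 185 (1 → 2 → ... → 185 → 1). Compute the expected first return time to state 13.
E[T_13 | X_0 = 13] = 185

The chain cycles deterministically, so starting at state 13 it returns in exactly 185 steps. Equivalently, the stationary distribution is uniform π_j = 1/185 for every state j, so by Kac's formula E[T_13] = 1/π_13 = 185.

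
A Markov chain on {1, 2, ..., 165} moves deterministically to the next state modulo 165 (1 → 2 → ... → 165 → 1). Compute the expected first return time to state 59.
E[T_59 | X_0 = 59] = 165

The chain cycles deterministically, so starting at state 59 it returns in exactly 165 steps. Equivalently, the stationary distribution is uniform π_j = 1/165 for every state j, so by Kac's formula E[T_59] = 1/π_59 = 165.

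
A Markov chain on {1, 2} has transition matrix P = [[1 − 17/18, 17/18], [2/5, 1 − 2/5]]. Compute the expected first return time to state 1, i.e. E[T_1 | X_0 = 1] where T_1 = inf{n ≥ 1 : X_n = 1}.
E[T_1 | X_0 = 1] = 1/π_1 = 121/36

For an irreducible recurrent Markov chain with stationary distribution π, E[T_i | X_0 = i] = 1/π_i (Kac's formula). Here π_1 = (2/5)/(17/18 + 2/5) = (2/5)/(121/90) = 36/121, so E[T_1 | X_0 = 1] = 1/π_1 = (17/18 + 2/5)/(2/5) = (121/90)/(2/5) = 121/36.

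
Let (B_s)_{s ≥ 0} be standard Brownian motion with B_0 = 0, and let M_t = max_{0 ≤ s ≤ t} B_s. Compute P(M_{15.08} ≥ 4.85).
P(M_{15.08} ≥ 4.85) = 2·P(B_{15.08} ≥ 4.85) = 2(1 − Φ(4.85/√15.08)) ≈ 0.2117

By the reflection principle for Brownian motion, P(M_t ≥ a) = 2 · P(B_t ≥ a) for a ≥ 0. Since B_t ~ N(0, t), P(B_t ≥ 4.85) = 1 − Φ(4.85/√t) = 1 − Φ(4.85/√15.08) = 1 − Φ(1.2489). So
  P(M_{15.08} ≥ 4.85) = 2(1 − Φ(1.2489)) ≈ 0.2117.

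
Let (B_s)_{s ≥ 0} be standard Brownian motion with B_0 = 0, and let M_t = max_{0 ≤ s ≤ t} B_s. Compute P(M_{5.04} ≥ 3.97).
P(M_{5.04} ≥ 3.97) = 2·P(B_{5.04} ≥ 3.97) = 2(1 − Φ(3.97/√5.04)) ≈ 0.0770

By the reflection principle for Brownian motion, P(M_t ≥ a) = 2 · P(B_t ≥ a) for a ≥ 0. Since B_t ~ N(0, t), P(B_t ≥ 3.97) = 1 − Φ(3.97/√t) = 1 − Φ(3.97/√5.04) = 1 − Φ(1.7684). So
  P(M_{5.04} ≥ 3.97) = 2(1 − Φ(1.7684)) ≈ 0.0770.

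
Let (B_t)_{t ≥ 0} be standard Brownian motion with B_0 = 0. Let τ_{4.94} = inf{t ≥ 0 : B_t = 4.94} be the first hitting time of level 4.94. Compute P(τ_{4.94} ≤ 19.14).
P(τ_{4.94} ≤ 19.14) = 2(1 − Φ(4.94/√19.14)) = 2(1 − Φ(1.1292)) ≈ 0.2588

By the reflection principle for standard BM, P(τ_b ≤ t) = 2 · P(B_t ≥ b). Since B_t ~ N(0, t), P(B_t ≥ 4.94) = 1 − Φ(4.94/√t) = 1 − Φ(4.94/√19.14) = 1 − Φ(1.1292) ≈ 0.12941. Doubling: P(τ_{4.94} ≤ 19.14) ≈ 2 · 0.12941 = 0.25882 ≈ 0.2588.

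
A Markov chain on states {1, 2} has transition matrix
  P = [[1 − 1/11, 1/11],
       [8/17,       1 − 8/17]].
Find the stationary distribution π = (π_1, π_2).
π_1 = 88/105, π_2 = 17/105

Solve πP = π with π_1 + π_2 = 1. From πP = π: π_1 · (1 − 1/11) + π_2 · 8/17 = π_1 ⇒ π_2 · 8/17 = π_1 · 1/11 ⇒ π_2/π_1 = (1/11)/(8/17) = 17/88. Together with π_1 + π_2 = 1:
  π_1 = (8/17)/(1/11 + 8/17) = (8/17)/(105/187) = 88/105,
  π_2 = (1/11)/(1/11 + 8/17) = (1/11)/(105/187) = 17/105.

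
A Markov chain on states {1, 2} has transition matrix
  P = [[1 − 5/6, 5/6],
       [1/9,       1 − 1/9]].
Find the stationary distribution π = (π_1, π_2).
π_1 = 2/17, π_2 = 15/17

Solve πP = π with π_1 + π_2 = 1. From πP = π: π_1 · (1 − 5/6) + π_2 · 1/9 = π_1 ⇒ π_2 · 1/9 = π_1 · 5/6 ⇒ π_2/π_1 = (5/6)/(1/9) = 15/2. Together with π_1 + π_2 = 1:
  π_1 = (1/9)/(5/6 + 1/9) = (1/9)/(17/18) = 2/17,
  π_2 = (5/6)/(5/6 + 1/9) = (5/6)/(17/18) = 15/17.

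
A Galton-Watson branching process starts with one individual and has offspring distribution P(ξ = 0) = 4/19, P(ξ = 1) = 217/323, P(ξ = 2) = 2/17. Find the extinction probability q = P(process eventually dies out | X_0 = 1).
q = 1

Mean offspring μ = 0·4/19 + 1·217/323 + 2·2/17 = 293/323 ≤ 1. For μ ≤ 1 with offspring not concentrated at 1, the Galton-Watson process goes extinct almost surely, so q = 1.
(Algebraic check: The pgf is f(s) = 4/19 + 217/323·s + 2/17·s². The extinction probability q is the smallest fixed point of f in [0, 1]. Setting s = f(s):
  2/17·s² + (217/323 − 1)·s + 4/19 = 0
  2/17·s² − (4/19 + 2/17)·s + 4/19 = 0
which factors as (s − 1)·(2/17·s − 4/19) = 0, giving roots s = 1 and s = (4/19)/(2/17) = 34/19. Since 34/19 ≥ 1, the smallest root in [0, 1] is s = 1.)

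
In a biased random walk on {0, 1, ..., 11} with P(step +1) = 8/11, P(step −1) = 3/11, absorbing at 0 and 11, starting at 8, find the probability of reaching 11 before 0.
P(hit 11 before 0) = (1 − (3/8)^8) / (1 − (3/8)^11) = 1717315072/1717951489

Let u_k denote P(reach 11 before 0 | start at k). Boundary: u_0 = 0, u_11 = 1. Recurrence: u_k = 8/11·u_{k+1} + 3/11·u_{k-1} for 1 ≤ k ≤ 10. Try u_k = A + B·r^k with r = q/p = (3/11)/(8/11) = 3/8. Substitution satisfies the recurrence; boundary conditions give:
  u_k = (1 − r^k) / (1 − r^N) = (1 − (3/8)^8) / (1 − (3/8)^11) = 1717315072/1717951489.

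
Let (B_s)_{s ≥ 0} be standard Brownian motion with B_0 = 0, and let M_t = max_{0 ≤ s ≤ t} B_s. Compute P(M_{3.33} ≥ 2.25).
P(M_{3.33} ≥ 2.25) = 2·P(B_{3.33} ≥ 2.25) = 2(1 − Φ(2.25/√3.33)) ≈ 0.2176

By the reflection principle for Brownian motion, P(M_t ≥ a) = 2 · P(B_t ≥ a) for a ≥ 0. Since B_t ~ N(0, t), P(B_t ≥ 2.25) = 1 − Φ(2.25/√t) = 1 − Φ(2.25/√3.33) = 1 − Φ(1.2330). So
  P(M_{3.33} ≥ 2.25) = 2(1 − Φ(1.2330)) ≈ 0.2176.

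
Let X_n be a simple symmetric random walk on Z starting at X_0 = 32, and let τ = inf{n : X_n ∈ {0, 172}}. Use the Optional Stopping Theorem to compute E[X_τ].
E[X_τ] = 32

X_n is a martingale and τ is a bounded-mean stopping time (indeed τ is finite a.s. with bounded expectation since the walk is in a bounded region). By the OST, E[X_τ] = E[X_0] = 32. Equivalently: E[X_τ] = 172 · P(hit 172 first) + 0 · P(hit 0 first) = 172 · (32/172) = 32.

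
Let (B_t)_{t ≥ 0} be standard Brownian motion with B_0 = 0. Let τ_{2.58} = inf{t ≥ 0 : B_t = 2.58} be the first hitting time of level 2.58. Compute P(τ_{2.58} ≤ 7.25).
P(τ_{2.58} ≤ 7.25) = 2(1 − Φ(2.58/√7.25)) = 2(1 − Φ(0.9582)) ≈ 0.3380

By the reflection principle for standard BM, P(τ_b ≤ t) = 2 · P(B_t ≥ b). Since B_t ~ N(0, t), P(B_t ≥ 2.58) = 1 − Φ(2.58/√t) = 1 − Φ(2.58/√7.25) = 1 − Φ(0.9582) ≈ 0.16898. Doubling: P(τ_{2.58} ≤ 7.25) ≈ 2 · 0.16898 = 0.33796 ≈ 0.3380.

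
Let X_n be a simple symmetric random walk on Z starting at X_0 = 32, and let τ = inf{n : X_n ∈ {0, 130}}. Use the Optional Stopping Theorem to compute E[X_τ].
E[X_τ] = 32

X_n is a martingale and τ is a bounded-mean stopping time (indeed τ is finite a.s. with bounded expectation since the walk is in a bounded region). By the OST, E[X_τ] = E[X_0] = 32. Equivalently: E[X_τ] = 130 · P(hit 130 first) + 0 · P(hit 0 first) = 130 · (32/130) = 32.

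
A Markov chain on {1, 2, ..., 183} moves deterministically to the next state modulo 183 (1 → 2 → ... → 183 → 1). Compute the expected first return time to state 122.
E[T_122 | X_0 = 122] = 183

The chain cycles deterministically, so starting at state 122 it returns in exactly 183 steps. Equivalently, the stationary distribution is uniform π_j = 1/183 for every state j, so by Kac's formula E[T_122] = 1/π_122 = 183.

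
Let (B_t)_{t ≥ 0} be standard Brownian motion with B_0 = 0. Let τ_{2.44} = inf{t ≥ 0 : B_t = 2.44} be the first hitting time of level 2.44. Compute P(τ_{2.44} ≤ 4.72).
P(τ_{2.44} ≤ 4.72) = 2(1 − Φ(2.44/√4.72)) = 2(1 − Φ(1.1231)) ≈ 0.2614

By the reflection principle for standard BM, P(τ_b ≤ t) = 2 · P(B_t ≥ b). Since B_t ~ N(0, t), P(B_t ≥ 2.44) = 1 − Φ(2.44/√t) = 1 − Φ(2.44/√4.72) = 1 − Φ(1.1231) ≈ 0.13070. Doubling: P(τ_{2.44} ≤ 4.72) ≈ 2 · 0.13070 = 0.26140 ≈ 0.2614.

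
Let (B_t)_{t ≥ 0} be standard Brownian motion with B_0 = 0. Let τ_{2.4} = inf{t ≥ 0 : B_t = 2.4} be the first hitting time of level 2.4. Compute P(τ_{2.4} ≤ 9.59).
P(τ_{2.4} ≤ 9.59) = 2(1 − Φ(2.4/√9.59)) = 2(1 − Φ(0.7750)) ≈ 0.4383

By the reflection principle for standard BM, P(τ_b ≤ t) = 2 · P(B_t ≥ b). Since B_t ~ N(0, t), P(B_t ≥ 2.4) = 1 − Φ(2.4/√t) = 1 − Φ(2.4/√9.59) = 1 − Φ(0.7750) ≈ 0.21917. Doubling: P(τ_{2.4} ≤ 9.59) ≈ 2 · 0.21917 = 0.43834 ≈ 0.4383.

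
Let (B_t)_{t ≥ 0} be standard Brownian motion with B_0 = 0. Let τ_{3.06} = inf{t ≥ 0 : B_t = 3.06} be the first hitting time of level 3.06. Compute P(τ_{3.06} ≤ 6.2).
P(τ_{3.06} ≤ 6.2) = 2(1 − Φ(3.06/√6.2)) = 2(1 − Φ(1.2289)) ≈ 0.2191

By the reflection principle for standard BM, P(τ_b ≤ t) = 2 · P(B_t ≥ b). Since B_t ~ N(0, t), P(B_t ≥ 3.06) = 1 − Φ(3.06/√t) = 1 − Φ(3.06/√6.2) = 1 − Φ(1.2289) ≈ 0.10955. Doubling: P(τ_{3.06} ≤ 6.2) ≈ 2 · 0.10955 = 0.21910 ≈ 0.2191.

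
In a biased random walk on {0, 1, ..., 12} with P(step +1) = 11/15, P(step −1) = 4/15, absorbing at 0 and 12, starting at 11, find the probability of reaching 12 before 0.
P(hit 12 before 0) = (1 − (4/11)^11) / (1 − (4/11)^12) = 448340319911/448344514215

Let u_k denote P(reach 12 before 0 | start at k). Boundary: u_0 = 0, u_12 = 1. Recurrence: u_k = 11/15·u_{k+1} + 4/15·u_{k-1} for 1 ≤ k ≤ 11. Try u_k = A + B·r^k with r = q/p = (4/15)/(11/15) = 4/11. Substitution satisfies the recurrence; boundary conditions give:
  u_k = (1 − r^k) / (1 − r^N) = (1 − (4/11)^11) / (1 − (4/11)^12) = 448340319911/448344514215.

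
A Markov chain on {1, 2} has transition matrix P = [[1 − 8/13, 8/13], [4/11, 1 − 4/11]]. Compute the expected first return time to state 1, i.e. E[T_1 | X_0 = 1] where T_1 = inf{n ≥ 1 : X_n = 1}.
E[T_1 | X_0 = 1] = 1/π_1 = 35/13

For an irreducible recurrent Markov chain with stationary distribution π, E[T_i | X_0 = i] = 1/π_i (Kac's formula). Here π_1 = (4/11)/(8/13 + 4/11) = (4/11)/(140/143) = 13/35, so E[T_1 | X_0 = 1] = 1/π_1 = (8/13 + 4/11)/(4/11) = (140/143)/(4/11) = 35/13.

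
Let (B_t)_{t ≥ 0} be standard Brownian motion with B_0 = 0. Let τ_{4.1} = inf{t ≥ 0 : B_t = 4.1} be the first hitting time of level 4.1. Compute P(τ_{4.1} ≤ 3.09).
P(τ_{4.1} ≤ 3.09) = 2(1 − Φ(4.1/√3.09)) = 2(1 − Φ(2.3324)) ≈ 0.0197

By the reflection principle for standard BM, P(τ_b ≤ t) = 2 · P(B_t ≥ b). Since B_t ~ N(0, t), P(B_t ≥ 4.1) = 1 − Φ(4.1/√t) = 1 − Φ(4.1/√3.09) = 1 − Φ(2.3324) ≈ 0.00984. Doubling: P(τ_{4.1} ≤ 3.09) ≈ 2 · 0.00984 = 0.01968 ≈ 0.0197.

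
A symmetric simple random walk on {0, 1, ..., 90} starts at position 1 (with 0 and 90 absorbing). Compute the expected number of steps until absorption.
E[τ | X_0 = 1] = 89

Let v_k = E[τ | X_0 = k]. Boundary: v_0 = v_90 = 0. Recurrence: v_k = 1 + (v_{k-1} + v_{k+1})/2 for 1 ≤ k ≤ 89. The particular solution to v_k − (v_{k-1} + v_{k+1})/2 = 1 is v_k = −k^2. Adding homogeneous solution A + B k and matching boundaries gives v_k = k (90 − k). Substituting k = 1: v_1 = 1 · 89 = 89.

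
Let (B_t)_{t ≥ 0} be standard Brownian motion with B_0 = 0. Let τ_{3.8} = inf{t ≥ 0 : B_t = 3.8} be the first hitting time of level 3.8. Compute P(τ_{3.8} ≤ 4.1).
P(τ_{3.8} ≤ 4.1) = 2(1 − Φ(3.8/√4.1)) = 2(1 − Φ(1.8767)) ≈ 0.0606

By the reflection principle for standard BM, P(τ_b ≤ t) = 2 · P(B_t ≥ b). Since B_t ~ N(0, t), P(B_t ≥ 3.8) = 1 − Φ(3.8/√t) = 1 − Φ(3.8/√4.1) = 1 − Φ(1.8767) ≈ 0.03028. Doubling: P(τ_{3.8} ≤ 4.1) ≈ 2 · 0.03028 = 0.06056 ≈ 0.0606.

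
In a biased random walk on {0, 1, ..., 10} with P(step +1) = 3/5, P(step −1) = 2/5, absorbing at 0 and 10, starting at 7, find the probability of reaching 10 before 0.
P(hit 10 before 0) = (1 − (2/3)^7) / (1 − (2/3)^10) = 55593/58025

Let u_k denote P(reach 10 before 0 | start at k). Boundary: u_0 = 0, u_10 = 1. Recurrence: u_k = 3/5·u_{k+1} + 2/5·u_{k-1} for 1 ≤ k ≤ 9. Try u_k = A + B·r^k with r = q/p = (2/5)/(3/5) = 2/3. Substitution satisfies the recurrence; boundary conditions give:
  u_k = (1 − r^k) / (1 − r^N) = (1 − (2/3)^7) / (1 − (2/3)^10) = 55593/58025.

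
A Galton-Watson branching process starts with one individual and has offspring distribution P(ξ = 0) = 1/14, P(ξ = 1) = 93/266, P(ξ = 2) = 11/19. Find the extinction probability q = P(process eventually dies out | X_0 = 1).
q = 19/154

The pgf is f(s) = 1/14 + 93/266·s + 11/19·s². The extinction probability q is the smallest fixed point of f in [0, 1]. Setting s = f(s):
  11/19·s² + (93/266 − 1)·s + 1/14 = 0
  11/19·s² − (1/14 + 11/19)·s + 1/14 = 0
which factors as (s − 1)·(11/19·s − 1/14) = 0, giving roots s = 1 and s = (1/14)/(11/19) = 19/154.
Mean offspring μ = 93/266 + 2·11/19 = 401/266 > 1 (supercritical), so q < 1. The extinction probability is the smaller root: q = (1/14)/(11/19) = 19/154.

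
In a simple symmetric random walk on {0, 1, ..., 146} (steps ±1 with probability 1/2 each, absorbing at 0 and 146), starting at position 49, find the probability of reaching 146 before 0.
P(hit 146 before 0) = 49/146

Let u_k = P(hit 146 before 0 | start at k). Then u_0 = 0, u_146 = 1, and u_k = u_{k-1}/2 + u_{k+1}/2 for 1 ≤ k ≤ 145. This harmonic recurrence is solved by u_k = k/146, giving u_49 = 49/146.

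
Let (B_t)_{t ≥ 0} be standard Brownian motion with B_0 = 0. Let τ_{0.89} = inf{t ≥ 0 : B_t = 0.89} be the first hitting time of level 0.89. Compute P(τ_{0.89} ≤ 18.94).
P(τ_{0.89} ≤ 18.94) = 2(1 − Φ(0.89/√18.94)) = 2(1 − Φ(0.2045)) ≈ 0.8380

By the reflection principle for standard BM, P(τ_b ≤ t) = 2 · P(B_t ≥ b). Since B_t ~ N(0, t), P(B_t ≥ 0.89) = 1 − Φ(0.89/√t) = 1 − Φ(0.89/√18.94) = 1 − Φ(0.2045) ≈ 0.41898. Doubling: P(τ_{0.89} ≤ 18.94) ≈ 2 · 0.41898 = 0.83796 ≈ 0.8380.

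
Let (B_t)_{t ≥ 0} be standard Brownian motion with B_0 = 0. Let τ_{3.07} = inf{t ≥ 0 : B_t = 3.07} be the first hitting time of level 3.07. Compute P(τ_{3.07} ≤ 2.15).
P(τ_{3.07} ≤ 2.15) = 2(1 − Φ(3.07/√2.15)) = 2(1 − Φ(2.0937)) ≈ 0.0363

By the reflection principle for standard BM, P(τ_b ≤ t) = 2 · P(B_t ≥ b). Since B_t ~ N(0, t), P(B_t ≥ 3.07) = 1 − Φ(3.07/√t) = 1 − Φ(3.07/√2.15) = 1 − Φ(2.0937) ≈ 0.01814. Doubling: P(τ_{3.07} ≤ 2.15) ≈ 2 · 0.01814 = 0.03628 ≈ 0.0363.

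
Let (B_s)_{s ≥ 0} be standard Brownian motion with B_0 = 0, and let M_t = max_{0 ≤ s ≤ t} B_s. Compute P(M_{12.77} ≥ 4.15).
P(M_{12.77} ≥ 4.15) = 2·P(B_{12.77} ≥ 4.15) = 2(1 − Φ(4.15/√12.77)) ≈ 0.2455

By the reflection principle for Brownian motion, P(M_t ≥ a) = 2 · P(B_t ≥ a) for a ≥ 0. Since B_t ~ N(0, t), P(B_t ≥ 4.15) = 1 − Φ(4.15/√t) = 1 − Φ(4.15/√12.77) = 1 − Φ(1.1613). So
  P(M_{12.77} ≥ 4.15) = 2(1 − Φ(1.1613)) ≈ 0.2455.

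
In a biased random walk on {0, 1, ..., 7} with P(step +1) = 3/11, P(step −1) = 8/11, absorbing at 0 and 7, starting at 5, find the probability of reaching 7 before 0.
P(hit 7 before 0) = (1 − (8/3)^5) / (1 − (8/3)^7) = 58545/418993

Let u_k denote P(reach 7 before 0 | start at k). Boundary: u_0 = 0, u_7 = 1. Recurrence: u_k = 3/11·u_{k+1} + 8/11·u_{k-1} for 1 ≤ k ≤ 6. Try u_k = A + B·r^k with r = q/p = (8/11)/(3/11) = 8/3. Substitution satisfies the recurrence; boundary conditions give:
  u_k = (1 − r^k) / (1 − r^N) = (1 − (8/3)^5) / (1 − (8/3)^7) = 58545/418993.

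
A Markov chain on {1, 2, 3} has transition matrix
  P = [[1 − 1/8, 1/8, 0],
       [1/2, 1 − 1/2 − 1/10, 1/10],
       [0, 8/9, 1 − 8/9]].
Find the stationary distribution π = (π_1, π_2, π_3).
π = (320/409, 80/409, 9/409)

This is a birth-death chain on three states, which satisfies detailed balance: π_1 · P_{12} = π_2 · P_{21} and π_2 · P_{23} = π_3 · P_{32}.
From π_1 · 1/8 = π_2 · 1/2: π_2/π_1 = (1/8)/(1/2) = 1/4.
From π_2 · 1/10 = π_3 · 8/9: π_3/π_2 = (1/10)/(8/9) = 9/80.
Take π_1 proportional to 1; then unnormalized π = (1, 1/4, 9/320). Normalize by dividing by the sum 409/320:
  π = (320/409, 80/409, 9/409).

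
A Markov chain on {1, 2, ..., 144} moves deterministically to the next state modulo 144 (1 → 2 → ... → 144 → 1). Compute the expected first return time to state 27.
E[T_27 | X_0 = 27] = 144

The chain cycles deterministically, so starting at state 27 it returns in exactly 144 steps. Equivalently, the stationary distribution is uniform π_j = 1/144 for every state j, so by Kac's formula E[T_27] = 1/π_27 = 144.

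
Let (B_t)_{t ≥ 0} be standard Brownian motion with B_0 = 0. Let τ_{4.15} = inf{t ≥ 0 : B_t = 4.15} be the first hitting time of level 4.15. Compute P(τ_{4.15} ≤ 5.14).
P(τ_{4.15} ≤ 5.14) = 2(1 − Φ(4.15/√5.14)) = 2(1 − Φ(1.8305)) ≈ 0.0672

By the reflection principle for standard BM, P(τ_b ≤ t) = 2 · P(B_t ≥ b). Since B_t ~ N(0, t), P(B_t ≥ 4.15) = 1 − Φ(4.15/√t) = 1 − Φ(4.15/√5.14) = 1 − Φ(1.8305) ≈ 0.03359. Doubling: P(τ_{4.15} ≤ 5.14) ≈ 2 · 0.03359 = 0.06718 ≈ 0.0672.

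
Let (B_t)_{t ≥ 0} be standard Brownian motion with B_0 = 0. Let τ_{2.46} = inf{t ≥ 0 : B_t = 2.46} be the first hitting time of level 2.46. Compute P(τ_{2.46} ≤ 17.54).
P(τ_{2.46} ≤ 17.54) = 2(1 − Φ(2.46/√17.54)) = 2(1 − Φ(0.5874)) ≈ 0.5569

By the reflection principle for standard BM, P(τ_b ≤ t) = 2 · P(B_t ≥ b). Since B_t ~ N(0, t), P(B_t ≥ 2.46) = 1 − Φ(2.46/√t) = 1 − Φ(2.46/√17.54) = 1 − Φ(0.5874) ≈ 0.27847. Doubling: P(τ_{2.46} ≤ 17.54) ≈ 2 · 0.27847 = 0.55694 ≈ 0.5569.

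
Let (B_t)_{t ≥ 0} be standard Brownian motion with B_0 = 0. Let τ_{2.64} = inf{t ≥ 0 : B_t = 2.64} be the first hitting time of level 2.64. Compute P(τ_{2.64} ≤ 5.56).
P(τ_{2.64} ≤ 5.56) = 2(1 − Φ(2.64/√5.56)) = 2(1 − Φ(1.1196)) ≈ 0.2629

By the reflection principle for standard BM, P(τ_b ≤ t) = 2 · P(B_t ≥ b). Since B_t ~ N(0, t), P(B_t ≥ 2.64) = 1 − Φ(2.64/√t) = 1 − Φ(2.64/√5.56) = 1 − Φ(1.1196) ≈ 0.13144. Doubling: P(τ_{2.64} ≤ 5.56) ≈ 2 · 0.13144 = 0.26288 ≈ 0.2629.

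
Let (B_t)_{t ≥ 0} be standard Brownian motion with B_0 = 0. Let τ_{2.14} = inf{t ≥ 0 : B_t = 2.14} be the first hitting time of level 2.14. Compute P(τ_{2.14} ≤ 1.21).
P(τ_{2.14} ≤ 1.21) = 2(1 − Φ(2.14/√1.21)) = 2(1 − Φ(1.9455)) ≈ 0.0517

By the reflection principle for standard BM, P(τ_b ≤ t) = 2 · P(B_t ≥ b). Since B_t ~ N(0, t), P(B_t ≥ 2.14) = 1 − Φ(2.14/√t) = 1 − Φ(2.14/√1.21) = 1 − Φ(1.9455) ≈ 0.02586. Doubling: P(τ_{2.14} ≤ 1.21) ≈ 2 · 0.02586 = 0.05172 ≈ 0.0517.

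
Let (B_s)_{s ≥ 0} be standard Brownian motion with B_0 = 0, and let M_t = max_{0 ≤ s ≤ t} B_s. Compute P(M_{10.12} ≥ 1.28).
P(M_{10.12} ≥ 1.28) = 2·P(B_{10.12} ≥ 1.28) = 2(1 − Φ(1.28/√10.12)) ≈ 0.6874

By the reflection principle for Brownian motion, P(M_t ≥ a) = 2 · P(B_t ≥ a) for a ≥ 0. Since B_t ~ N(0, t), P(B_t ≥ 1.28) = 1 − Φ(1.28/√t) = 1 − Φ(1.28/√10.12) = 1 − Φ(0.4024). So
  P(M_{10.12} ≥ 1.28) = 2(1 − Φ(0.4024)) ≈ 0.6874.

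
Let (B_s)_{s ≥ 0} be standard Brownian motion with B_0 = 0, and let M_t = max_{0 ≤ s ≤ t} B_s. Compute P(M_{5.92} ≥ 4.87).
P(M_{5.92} ≥ 4.87) = 2·P(B_{5.92} ≥ 4.87) = 2(1 − Φ(4.87/√5.92)) ≈ 0.0453

By the reflection principle for Brownian motion, P(M_t ≥ a) = 2 · P(B_t ≥ a) for a ≥ 0. Since B_t ~ N(0, t), P(B_t ≥ 4.87) = 1 − Φ(4.87/√t) = 1 − Φ(4.87/√5.92) = 1 − Φ(2.0016). So
  P(M_{5.92} ≥ 4.87) = 2(1 − Φ(2.0016)) ≈ 0.0453.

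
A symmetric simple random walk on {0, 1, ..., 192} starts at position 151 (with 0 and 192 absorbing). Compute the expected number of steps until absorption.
E[τ | X_0 = 151] = 6191

Let v_k = E[τ | X_0 = k]. Boundary: v_0 = v_192 = 0. Recurrence: v_k = 1 + (v_{k-1} + v_{k+1})/2 for 1 ≤ k ≤ 191. The particular solution to v_k − (v_{k-1} + v_{k+1})/2 = 1 is v_k = −k^2. Adding homogeneous solution A + B k and matching boundaries gives v_k = k (192 − k). Substituting k = 151: v_151 = 151 · 41 = 6191.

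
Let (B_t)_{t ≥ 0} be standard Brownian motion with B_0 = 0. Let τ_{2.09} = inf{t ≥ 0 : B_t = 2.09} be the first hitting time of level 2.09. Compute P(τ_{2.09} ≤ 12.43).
P(τ_{2.09} ≤ 12.43) = 2(1 − Φ(2.09/√12.43)) = 2(1 − Φ(0.5928)) ≈ 0.5533

By the reflection principle for standard BM, P(τ_b ≤ t) = 2 · P(B_t ≥ b). Since B_t ~ N(0, t), P(B_t ≥ 2.09) = 1 − Φ(2.09/√t) = 1 − Φ(2.09/√12.43) = 1 − Φ(0.5928) ≈ 0.27666. Doubling: P(τ_{2.09} ≤ 12.43) ≈ 2 · 0.27666 = 0.55332 ≈ 0.5533.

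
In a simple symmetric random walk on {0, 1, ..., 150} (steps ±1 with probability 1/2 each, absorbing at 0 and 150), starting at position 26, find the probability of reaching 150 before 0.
P(hit 150 before 0) = 26/150 = 13/75

Let u_k = P(hit 150 before 0 | start at k). Then u_0 = 0, u_150 = 1, and u_k = u_{k-1}/2 + u_{k+1}/2 for 1 ≤ k ≤ 149. This harmonic recurrence is solved by u_k = k/150, giving u_26 = 26/150 = 13/75.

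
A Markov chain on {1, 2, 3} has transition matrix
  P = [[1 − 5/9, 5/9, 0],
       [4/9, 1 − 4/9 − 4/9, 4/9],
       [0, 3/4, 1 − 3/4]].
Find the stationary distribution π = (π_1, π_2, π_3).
π = (108/323, 135/323, 80/323)

This is a birth-death chain on three states, which satisfies detailed balance: π_1 · P_{12} = π_2 · P_{21} and π_2 · P_{23} = π_3 · P_{32}.
From π_1 · 5/9 = π_2 · 4/9: π_2/π_1 = (5/9)/(4/9) = 5/4.
From π_2 · 4/9 = π_3 · 3/4: π_3/π_2 = (4/9)/(3/4) = 16/27.
Take π_1 proportional to 1; then unnormalized π = (1, 5/4, 20/27). Normalize by dividing by the sum 323/108:
  π = (108/323, 135/323, 80/323).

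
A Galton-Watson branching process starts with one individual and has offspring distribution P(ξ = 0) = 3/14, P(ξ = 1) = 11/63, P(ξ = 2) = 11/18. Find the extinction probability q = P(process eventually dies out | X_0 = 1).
q = 27/77

The pgf is f(s) = 3/14 + 11/63·s + 11/18·s². The extinction probability q is the smallest fixed point of f in [0, 1]. Setting s = f(s):
  11/18·s² + (11/63 − 1)·s + 3/14 = 0
  11/18·s² − (3/14 + 11/18)·s + 3/14 = 0
which factors as (s − 1)·(11/18·s − 3/14) = 0, giving roots s = 1 and s = (3/14)/(11/18) = 27/77.
Mean offspring μ = 11/63 + 2·11/18 = 88/63 > 1 (supercritical), so q < 1. The extinction probability is the smaller root: q = (3/14)/(11/18) = 27/77.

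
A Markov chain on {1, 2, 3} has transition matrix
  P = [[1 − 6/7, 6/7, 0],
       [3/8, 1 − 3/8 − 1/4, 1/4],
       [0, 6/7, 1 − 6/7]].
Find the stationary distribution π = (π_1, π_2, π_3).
π = (21/83, 48/83, 14/83)

This is a birth-death chain on three states, which satisfies detailed balance: π_1 · P_{12} = π_2 · P_{21} and π_2 · P_{23} = π_3 · P_{32}.
From π_1 · 6/7 = π_2 · 3/8: π_2/π_1 = (6/7)/(3/8) = 16/7.
From π_2 · 1/4 = π_3 · 6/7: π_3/π_2 = (1/4)/(6/7) = 7/24.
Take π_1 proportional to 1; then unnormalized π = (1, 16/7, 2/3). Normalize by dividing by the sum 83/21:
  π = (21/83, 48/83, 14/83).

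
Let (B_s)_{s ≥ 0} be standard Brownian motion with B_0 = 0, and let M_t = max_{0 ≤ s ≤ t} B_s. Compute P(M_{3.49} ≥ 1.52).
P(M_{3.49} ≥ 1.52) = 2·P(B_{3.49} ≥ 1.52) = 2(1 − Φ(1.52/√3.49)) ≈ 0.4159

By the reflection principle for Brownian motion, P(M_t ≥ a) = 2 · P(B_t ≥ a) for a ≥ 0. Since B_t ~ N(0, t), P(B_t ≥ 1.52) = 1 − Φ(1.52/√t) = 1 − Φ(1.52/√3.49) = 1 − Φ(0.8136). So
  P(M_{3.49} ≥ 1.52) = 2(1 − Φ(0.8136)) ≈ 0.4159.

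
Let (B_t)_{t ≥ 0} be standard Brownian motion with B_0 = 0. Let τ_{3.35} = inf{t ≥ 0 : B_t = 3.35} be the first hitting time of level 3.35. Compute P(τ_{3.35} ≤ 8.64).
P(τ_{3.35} ≤ 8.64) = 2(1 − Φ(3.35/√8.64)) = 2(1 − Φ(1.1397)) ≈ 0.2544

By the reflection principle for standard BM, P(τ_b ≤ t) = 2 · P(B_t ≥ b). Since B_t ~ N(0, t), P(B_t ≥ 3.35) = 1 − Φ(3.35/√t) = 1 − Φ(3.35/√8.64) = 1 − Φ(1.1397) ≈ 0.12721. Doubling: P(τ_{3.35} ≤ 8.64) ≈ 2 · 0.12721 = 0.25442 ≈ 0.2544.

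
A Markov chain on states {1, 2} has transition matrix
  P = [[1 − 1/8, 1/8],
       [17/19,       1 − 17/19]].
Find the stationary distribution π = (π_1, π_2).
π_1 = 136/155, π_2 = 19/155

Solve πP = π with π_1 + π_2 = 1. From πP = π: π_1 · (1 − 1/8) + π_2 · 17/19 = π_1 ⇒ π_2 · 17/19 = π_1 · 1/8 ⇒ π_2/π_1 = (1/8)/(17/19) = 19/136. Together with π_1 + π_2 = 1:
  π_1 = (17/19)/(1/8 + 17/19) = (17/19)/(155/152) = 136/155,
  π_2 = (1/8)/(1/8 + 17/19) = (1/8)/(155/152) = 19/155.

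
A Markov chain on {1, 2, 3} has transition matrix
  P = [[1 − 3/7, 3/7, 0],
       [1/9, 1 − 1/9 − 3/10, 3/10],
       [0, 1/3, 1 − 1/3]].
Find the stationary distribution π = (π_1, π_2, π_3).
π = (70/583, 270/583, 243/583)

This is a birth-death chain on three states, which satisfies detailed balance: π_1 · P_{12} = π_2 · P_{21} and π_2 · P_{23} = π_3 · P_{32}.
From π_1 · 3/7 = π_2 · 1/9: π_2/π_1 = (3/7)/(1/9) = 27/7.
From π_2 · 3/10 = π_3 · 1/3: π_3/π_2 = (3/10)/(1/3) = 9/10.
Take π_1 proportional to 1; then unnormalized π = (1, 27/7, 243/70). Normalize by dividing by the sum 583/70:
  π = (70/583, 270/583, 243/583).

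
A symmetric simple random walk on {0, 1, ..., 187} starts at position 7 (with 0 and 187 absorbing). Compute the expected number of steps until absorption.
E[τ | X_0 = 7] = 1260

Let v_k = E[τ | X_0 = k]. Boundary: v_0 = v_187 = 0. Recurrence: v_k = 1 + (v_{k-1} + v_{k+1})/2 for 1 ≤ k ≤ 186. The particular solution to v_k − (v_{k-1} + v_{k+1})/2 = 1 is v_k = −k^2. Adding homogeneous solution A + B k and matching boundaries gives v_k = k (187 − k). Substituting k = 7: v_7 = 7 · 180 = 1260.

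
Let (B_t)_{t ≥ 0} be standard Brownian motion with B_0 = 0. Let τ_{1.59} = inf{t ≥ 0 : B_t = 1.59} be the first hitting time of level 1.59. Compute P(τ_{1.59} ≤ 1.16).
P(τ_{1.59} ≤ 1.16) = 2(1 − Φ(1.59/√1.16)) = 2(1 − Φ(1.4763)) ≈ 0.1399

By the reflection principle for standard BM, P(τ_b ≤ t) = 2 · P(B_t ≥ b). Since B_t ~ N(0, t), P(B_t ≥ 1.59) = 1 − Φ(1.59/√t) = 1 − Φ(1.59/√1.16) = 1 − Φ(1.4763) ≈ 0.06993. Doubling: P(τ_{1.59} ≤ 1.16) ≈ 2 · 0.06993 = 0.13986 ≈ 0.1399.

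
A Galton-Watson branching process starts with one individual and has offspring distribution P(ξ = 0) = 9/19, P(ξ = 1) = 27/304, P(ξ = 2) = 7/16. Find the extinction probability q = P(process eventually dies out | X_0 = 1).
q = 1

Mean offspring μ = 0·9/19 + 1·27/304 + 2·7/16 = 293/304 ≤ 1. For μ ≤ 1 with offspring not concentrated at 1, the Galton-Watson process goes extinct almost surely, so q = 1.
(Algebraic check: The pgf is f(s) = 9/19 + 27/304·s + 7/16·s². The extinction probability q is the smallest fixed point of f in [0, 1]. Setting s = f(s):
  7/16·s² + (27/304 − 1)·s + 9/19 = 0
  7/16·s² − (9/19 + 7/16)·s + 9/19 = 0
which factors as (s − 1)·(7/16·s − 9/19) = 0, giving roots s = 1 and s = (9/19)/(7/16) = 144/133. Since 144/133 ≥ 1, the smallest root in [0, 1] is s = 1.)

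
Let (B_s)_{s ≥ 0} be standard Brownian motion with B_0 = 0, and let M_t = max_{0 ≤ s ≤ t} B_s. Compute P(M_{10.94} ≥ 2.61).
P(M_{10.94} ≥ 2.61) = 2·P(B_{10.94} ≥ 2.61) = 2(1 − Φ(2.61/√10.94)) ≈ 0.4301

By the reflection principle for Brownian motion, P(M_t ≥ a) = 2 · P(B_t ≥ a) for a ≥ 0. Since B_t ~ N(0, t), P(B_t ≥ 2.61) = 1 − Φ(2.61/√t) = 1 − Φ(2.61/√10.94) = 1 − Φ(0.7891). So
  P(M_{10.94} ≥ 2.61) = 2(1 − Φ(0.7891)) ≈ 0.4301.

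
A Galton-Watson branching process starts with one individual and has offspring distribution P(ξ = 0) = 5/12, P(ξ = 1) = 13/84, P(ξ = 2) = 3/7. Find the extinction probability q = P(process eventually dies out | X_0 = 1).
q = 35/36

The pgf is f(s) = 5/12 + 13/84·s + 3/7·s². The extinction probability q is the smallest fixed point of f in [0, 1]. Setting s = f(s):
  3/7·s² + (13/84 − 1)·s + 5/12 = 0
  3/7·s² − (5/12 + 3/7)·s + 5/12 = 0
which factors as (s − 1)·(3/7·s − 5/12) = 0, giving roots s = 1 and s = (5/12)/(3/7) = 35/36.
Mean offspring μ = 13/84 + 2·3/7 = 85/84 > 1 (supercritical), so q < 1. The extinction probability is the smaller root: q = (5/12)/(3/7) = 35/36.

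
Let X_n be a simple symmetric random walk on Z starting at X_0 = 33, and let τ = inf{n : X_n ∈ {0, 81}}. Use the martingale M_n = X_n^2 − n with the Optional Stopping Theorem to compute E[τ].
E[τ] = 1584

M_n = X_n^2 − n is a martingale (since E[X_{n+1}^2 | F_n] = X_n^2 + 1). By OST (τ has finite mean in a bounded region), E[M_τ] = E[M_0] = X_0^2 − 0 = 33^2 = 1089. Also E[M_τ] = E[X_τ^2] − E[τ]. The walk exits at 0 or 81, with P(hit 81 first) = 33/81, so E[X_τ^2] = 81^2 · 33/81 + 0 = 2673. Thus E[τ] = E[X_τ^2] − E[M_τ] = 2673 − 1089 = 1584 = 33(81 − 33) = 1584.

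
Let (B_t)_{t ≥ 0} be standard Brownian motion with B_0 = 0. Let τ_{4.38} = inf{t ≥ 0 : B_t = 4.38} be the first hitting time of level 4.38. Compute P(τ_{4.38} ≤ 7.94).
P(τ_{4.38} ≤ 7.94) = 2(1 − Φ(4.38/√7.94)) = 2(1 − Φ(1.5544)) ≈ 0.1201

By the reflection principle for standard BM, P(τ_b ≤ t) = 2 · P(B_t ≥ b). Since B_t ~ N(0, t), P(B_t ≥ 4.38) = 1 − Φ(4.38/√t) = 1 − Φ(4.38/√7.94) = 1 − Φ(1.5544) ≈ 0.06004. Doubling: P(τ_{4.38} ≤ 7.94) ≈ 2 · 0.06004 = 0.12008 ≈ 0.1201.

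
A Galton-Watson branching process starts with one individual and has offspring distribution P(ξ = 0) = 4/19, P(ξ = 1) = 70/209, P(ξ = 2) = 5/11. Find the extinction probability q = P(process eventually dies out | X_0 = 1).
q = 44/95

The pgf is f(s) = 4/19 + 70/209·s + 5/11·s². The extinction probability q is the smallest fixed point of f in [0, 1]. Setting s = f(s):
  5/11·s² + (70/209 − 1)·s + 4/19 = 0
  5/11·s² − (4/19 + 5/11)·s + 4/19 = 0
which factors as (s − 1)·(5/11·s − 4/19) = 0, giving roots s = 1 and s = (4/19)/(5/11) = 44/95.
Mean offspring μ = 70/209 + 2·5/11 = 260/209 > 1 (supercritical), so q < 1. The extinction probability is the smaller root: q = (4/19)/(5/11) = 44/95.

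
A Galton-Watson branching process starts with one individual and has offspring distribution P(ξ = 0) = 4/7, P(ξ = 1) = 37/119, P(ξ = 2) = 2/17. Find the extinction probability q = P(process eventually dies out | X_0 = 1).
q = 1

Mean offspring μ = 0·4/7 + 1·37/119 + 2·2/17 = 65/119 ≤ 1. For μ ≤ 1 with offspring not concentrated at 1, the Galton-Watson process goes extinct almost surely, so q = 1.
(Algebraic check: The pgf is f(s) = 4/7 + 37/119·s + 2/17·s². The extinction probability q is the smallest fixed point of f in [0, 1]. Setting s = f(s):
  2/17·s² + (37/119 − 1)·s + 4/7 = 0
  2/17·s² − (4/7 + 2/17)·s + 4/7 = 0
which factors as (s − 1)·(2/17·s − 4/7) = 0, giving roots s = 1 and s = (4/7)/(2/17) = 34/7. Since 34/7 ≥ 1, the smallest root in [0, 1] is s = 1.)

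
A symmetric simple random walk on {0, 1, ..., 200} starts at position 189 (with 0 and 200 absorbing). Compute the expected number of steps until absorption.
E[τ | X_0 = 189] = 2079

Let v_k = E[τ | X_0 = k]. Boundary: v_0 = v_200 = 0. Recurrence: v_k = 1 + (v_{k-1} + v_{k+1})/2 for 1 ≤ k ≤ 199. The particular solution to v_k − (v_{k-1} + v_{k+1})/2 = 1 is v_k = −k^2. Adding homogeneous solution A + B k and matching boundaries gives v_k = k (200 − k). Substituting k = 189: v_189 = 189 · 11 = 2079.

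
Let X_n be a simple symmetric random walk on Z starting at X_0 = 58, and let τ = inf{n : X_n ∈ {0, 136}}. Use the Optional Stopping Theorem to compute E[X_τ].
E[X_τ] = 58

X_n is a martingale and τ is a bounded-mean stopping time (indeed τ is finite a.s. with bounded expectation since the walk is in a bounded region). By the OST, E[X_τ] = E[X_0] = 58. Equivalently: E[X_τ] = 136 · P(hit 136 first) + 0 · P(hit 0 first) = 136 · (58/136) = 58.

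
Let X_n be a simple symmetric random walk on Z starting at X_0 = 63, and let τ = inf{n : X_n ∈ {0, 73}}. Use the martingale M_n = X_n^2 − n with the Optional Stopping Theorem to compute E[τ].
E[τ] = 630

M_n = X_n^2 − n is a martingale (since E[X_{n+1}^2 | F_n] = X_n^2 + 1). By OST (τ has finite mean in a bounded region), E[M_τ] = E[M_0] = X_0^2 − 0 = 63^2 = 3969. Also E[M_τ] = E[X_τ^2] − E[τ]. The walk exits at 0 or 73, with P(hit 73 first) = 63/73, so E[X_τ^2] = 73^2 · 63/73 + 0 = 4599. Thus E[τ] = E[X_τ^2] − E[M_τ] = 4599 − 3969 = 630 = 63(73 − 63) = 630.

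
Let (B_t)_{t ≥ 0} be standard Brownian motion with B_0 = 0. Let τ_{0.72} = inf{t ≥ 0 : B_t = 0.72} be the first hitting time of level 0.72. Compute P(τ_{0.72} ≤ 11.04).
P(τ_{0.72} ≤ 11.04) = 2(1 − Φ(0.72/√11.04)) = 2(1 − Φ(0.2167)) ≈ 0.8284

By the reflection principle for standard BM, P(τ_b ≤ t) = 2 · P(B_t ≥ b). Since B_t ~ N(0, t), P(B_t ≥ 0.72) = 1 − Φ(0.72/√t) = 1 − Φ(0.72/√11.04) = 1 − Φ(0.2167) ≈ 0.41422. Doubling: P(τ_{0.72} ≤ 11.04) ≈ 2 · 0.41422 = 0.82844 ≈ 0.8284.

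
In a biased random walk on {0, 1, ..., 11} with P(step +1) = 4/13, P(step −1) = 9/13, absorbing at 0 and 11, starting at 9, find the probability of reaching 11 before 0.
P(hit 11 before 0) = (1 − (9/4)^9) / (1 − (9/4)^11) = 1238906704/6275373061

Let u_k denote P(reach 11 before 0 | start at k). Boundary: u_0 = 0, u_11 = 1. Recurrence: u_k = 4/13·u_{k+1} + 9/13·u_{k-1} for 1 ≤ k ≤ 10. Try u_k = A + B·r^k with r = q/p = (9/13)/(4/13) = 9/4. Substitution satisfies the recurrence; boundary conditions give:
  u_k = (1 − r^k) / (1 − r^N) = (1 − (9/4)^9) / (1 − (9/4)^11) = 1238906704/6275373061.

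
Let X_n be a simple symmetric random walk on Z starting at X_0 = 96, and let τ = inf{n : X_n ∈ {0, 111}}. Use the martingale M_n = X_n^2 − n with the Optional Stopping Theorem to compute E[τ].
E[τ] = 1440

M_n = X_n^2 − n is a martingale (since E[X_{n+1}^2 | F_n] = X_n^2 + 1). By OST (τ has finite mean in a bounded region), E[M_τ] = E[M_0] = X_0^2 − 0 = 96^2 = 9216. Also E[M_τ] = E[X_τ^2] − E[τ]. The walk exits at 0 or 111, with P(hit 111 first) = 96/111, so E[X_τ^2] = 111^2 · 96/111 + 0 = 10656. Thus E[τ] = E[X_τ^2] − E[M_τ] = 10656 − 9216 = 1440 = 96(111 − 96) = 1440.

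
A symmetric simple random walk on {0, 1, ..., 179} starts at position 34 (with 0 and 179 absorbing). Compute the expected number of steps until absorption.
E[τ | X_0 = 34] = 4930

Let v_k = E[τ | X_0 = k]. Boundary: v_0 = v_179 = 0. Recurrence: v_k = 1 + (v_{k-1} + v_{k+1})/2 for 1 ≤ k ≤ 178. The particular solution to v_k − (v_{k-1} + v_{k+1})/2 = 1 is v_k = −k^2. Adding homogeneous solution A + B k and matching boundaries gives v_k = k (179 − k). Substituting k = 34: v_34 = 34 · 145 = 4930.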